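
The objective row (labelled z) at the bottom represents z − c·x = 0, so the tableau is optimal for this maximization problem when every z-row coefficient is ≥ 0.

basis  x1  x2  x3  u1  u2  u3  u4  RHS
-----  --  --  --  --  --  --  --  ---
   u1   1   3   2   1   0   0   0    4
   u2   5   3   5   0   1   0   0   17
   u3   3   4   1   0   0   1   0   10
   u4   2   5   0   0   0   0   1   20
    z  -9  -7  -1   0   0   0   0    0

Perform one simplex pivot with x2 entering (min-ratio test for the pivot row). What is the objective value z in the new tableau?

28/3

Ratio test on column x2 — row 1: 4/3 = 4/3; row 2: 17/3 = 17/3; row 3: 10/4 = 5/2; row 4: 20/5 = 4. Minimum is 4/3 at row 1 (u1 leaves); pivot element 3.
Pivot on row 1; the z-row RHS becomes 0 − (-7)·(4/3) = 28/3.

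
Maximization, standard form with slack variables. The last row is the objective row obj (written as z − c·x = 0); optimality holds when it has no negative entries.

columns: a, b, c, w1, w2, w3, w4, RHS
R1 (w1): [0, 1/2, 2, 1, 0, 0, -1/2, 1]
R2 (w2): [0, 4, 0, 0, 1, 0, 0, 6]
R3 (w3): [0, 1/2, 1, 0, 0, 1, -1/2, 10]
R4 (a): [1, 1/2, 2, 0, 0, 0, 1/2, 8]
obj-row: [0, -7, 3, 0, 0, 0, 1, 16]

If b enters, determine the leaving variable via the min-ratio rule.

Column b entries and ratios — w1: 1/(1/2) = 2; w2: 6/4 = 3/2; w3: 10/(1/2) = 20; a: 8/(1/2) = 16.
Smallest ratio is 3/2 in the row of w2, so w2 leaves.

w2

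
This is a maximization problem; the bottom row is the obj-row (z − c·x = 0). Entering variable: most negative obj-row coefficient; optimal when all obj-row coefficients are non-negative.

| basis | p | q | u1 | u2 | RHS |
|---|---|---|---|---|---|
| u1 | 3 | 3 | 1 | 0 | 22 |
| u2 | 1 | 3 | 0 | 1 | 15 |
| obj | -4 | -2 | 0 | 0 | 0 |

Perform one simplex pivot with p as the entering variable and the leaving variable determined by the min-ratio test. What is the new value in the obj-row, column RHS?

Ratio test on column p — row 1: 22/3 = 22/3; row 2: 15/1 = 15. Minimum is 22/3 at row 1 (u1 leaves); pivot element 3.
Divide row 1 by 3; eliminate column p from the other rows.
obj-row update in column RHS: 0 − (-4)·(22/3) = 88/3.

88/3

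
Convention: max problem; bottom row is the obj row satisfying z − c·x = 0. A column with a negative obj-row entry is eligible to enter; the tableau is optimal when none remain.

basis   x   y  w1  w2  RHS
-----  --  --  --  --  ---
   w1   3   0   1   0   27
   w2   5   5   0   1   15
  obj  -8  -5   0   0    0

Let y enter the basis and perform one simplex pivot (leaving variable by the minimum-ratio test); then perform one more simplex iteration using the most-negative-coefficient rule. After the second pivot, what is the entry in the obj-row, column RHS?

Ratio test on column y — row 1: entry 0 ≤ 0; row 2: 15/5 = 3. Minimum is 3 at row 2 (w2 leaves); pivot element 5.
Divide row 2 by 5; eliminate column y from the other rows.
Second iteration: most negative obj-row entry is -3 in column x, so x enters.
Ratio test on column x — row 1: 27/3 = 9; row 2: 3/1 = 3. Minimum is 3 at row 2 (y leaves); pivot element 1.
Divide row 2 by 1; eliminate column x from the other rows.
After both pivots, the entry at the obj-row, column RHS is 24.

24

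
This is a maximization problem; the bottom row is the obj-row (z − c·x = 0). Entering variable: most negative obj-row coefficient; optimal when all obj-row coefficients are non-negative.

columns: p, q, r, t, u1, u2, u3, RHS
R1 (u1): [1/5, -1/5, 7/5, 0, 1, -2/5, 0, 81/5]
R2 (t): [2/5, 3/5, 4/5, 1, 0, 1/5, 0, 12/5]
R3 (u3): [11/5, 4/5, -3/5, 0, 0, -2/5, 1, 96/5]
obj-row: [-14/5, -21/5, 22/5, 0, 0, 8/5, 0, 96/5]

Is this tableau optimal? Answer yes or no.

The obj-row has a negative entry -21/5 in column q, so it is not optimal.

no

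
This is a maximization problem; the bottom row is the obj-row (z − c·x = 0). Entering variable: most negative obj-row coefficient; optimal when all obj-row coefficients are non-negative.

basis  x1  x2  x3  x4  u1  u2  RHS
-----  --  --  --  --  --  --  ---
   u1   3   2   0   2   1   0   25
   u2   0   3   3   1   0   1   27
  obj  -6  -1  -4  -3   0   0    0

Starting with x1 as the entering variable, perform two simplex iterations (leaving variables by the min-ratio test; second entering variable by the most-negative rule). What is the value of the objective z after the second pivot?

86

Ratio test on column x1 — row 1: 25/3 = 25/3; row 2: entry 0 ≤ 0. Minimum is 25/3 at row 1 (u1 leaves); pivot element 3.
Pivot on row 1; the obj-row RHS becomes 0 − (-6)·(25/3) = 50.
Next entering variable (most negative obj-row entry -4): x3.
Ratio test on column x3 — row 1: entry 0 ≤ 0; row 2: 27/3 = 9. Minimum is 9 at row 2 (u2 leaves); pivot element 3.
After the second pivot the obj-row RHS is 50 − (-4)·9 = 86.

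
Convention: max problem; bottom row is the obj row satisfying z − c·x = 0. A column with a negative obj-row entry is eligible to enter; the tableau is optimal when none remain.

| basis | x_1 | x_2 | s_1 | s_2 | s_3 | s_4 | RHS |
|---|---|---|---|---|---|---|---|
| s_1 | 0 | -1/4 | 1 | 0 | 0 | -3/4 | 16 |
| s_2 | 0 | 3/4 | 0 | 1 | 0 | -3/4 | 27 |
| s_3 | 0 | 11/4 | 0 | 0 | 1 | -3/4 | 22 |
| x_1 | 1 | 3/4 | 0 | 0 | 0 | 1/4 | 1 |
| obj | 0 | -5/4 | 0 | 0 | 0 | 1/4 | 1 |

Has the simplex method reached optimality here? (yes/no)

The obj-row has a negative entry -5/4 in column x_2, so it is not optimal.

no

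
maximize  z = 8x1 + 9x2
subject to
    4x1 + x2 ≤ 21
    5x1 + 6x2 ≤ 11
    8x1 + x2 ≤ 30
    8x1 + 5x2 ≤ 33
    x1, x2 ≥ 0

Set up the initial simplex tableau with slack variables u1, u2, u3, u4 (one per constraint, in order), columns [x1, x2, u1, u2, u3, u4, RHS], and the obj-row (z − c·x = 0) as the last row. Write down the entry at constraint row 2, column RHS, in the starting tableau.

The RHS of constraint 2 is b_2 = 11.

11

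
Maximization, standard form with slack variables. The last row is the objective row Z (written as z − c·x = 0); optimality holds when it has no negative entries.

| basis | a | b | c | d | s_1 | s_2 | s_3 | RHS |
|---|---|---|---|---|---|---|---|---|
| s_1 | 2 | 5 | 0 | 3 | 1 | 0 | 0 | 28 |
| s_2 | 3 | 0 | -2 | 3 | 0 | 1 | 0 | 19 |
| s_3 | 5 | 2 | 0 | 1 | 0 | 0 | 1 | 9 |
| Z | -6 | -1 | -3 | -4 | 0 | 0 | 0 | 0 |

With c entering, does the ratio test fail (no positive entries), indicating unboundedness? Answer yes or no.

Every constraint-row entry in column c is ≤ 0, so increasing c is unbounded.

yes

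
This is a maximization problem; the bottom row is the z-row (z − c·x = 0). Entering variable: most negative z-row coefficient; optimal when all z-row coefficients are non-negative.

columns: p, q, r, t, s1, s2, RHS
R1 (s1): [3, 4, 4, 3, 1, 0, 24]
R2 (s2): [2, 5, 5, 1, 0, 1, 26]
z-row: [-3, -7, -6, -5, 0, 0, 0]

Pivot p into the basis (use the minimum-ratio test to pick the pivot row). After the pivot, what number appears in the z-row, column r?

-2

Ratio test on column p — row 1: 24/3 = 8; row 2: 26/2 = 13. Minimum is 8 at row 1 (s1 leaves); pivot element 3.
Divide row 1 by 3; eliminate column p from the other rows.
z-row update in column r: -6 − (-3)·(4/3) = -2.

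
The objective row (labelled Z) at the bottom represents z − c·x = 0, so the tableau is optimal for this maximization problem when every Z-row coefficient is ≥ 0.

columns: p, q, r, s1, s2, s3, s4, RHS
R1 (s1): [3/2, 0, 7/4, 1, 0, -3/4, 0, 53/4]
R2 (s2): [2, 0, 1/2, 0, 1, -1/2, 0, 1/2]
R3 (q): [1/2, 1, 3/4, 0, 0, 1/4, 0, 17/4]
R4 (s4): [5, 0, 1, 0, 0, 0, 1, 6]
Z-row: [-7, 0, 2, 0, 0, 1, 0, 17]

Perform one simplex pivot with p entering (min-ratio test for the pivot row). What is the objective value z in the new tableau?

75/4

Ratio test on column p — row 1: (53/4)/(3/2) = 53/6; row 2: (1/2)/2 = 1/4; row 3: (17/4)/(1/2) = 17/2; row 4: 6/5 = 6/5. Minimum is 1/4 at row 2 (s2 leaves); pivot element 2.
Pivot on row 2; the Z-row RHS becomes 17 − (-7)·(1/4) = 75/4.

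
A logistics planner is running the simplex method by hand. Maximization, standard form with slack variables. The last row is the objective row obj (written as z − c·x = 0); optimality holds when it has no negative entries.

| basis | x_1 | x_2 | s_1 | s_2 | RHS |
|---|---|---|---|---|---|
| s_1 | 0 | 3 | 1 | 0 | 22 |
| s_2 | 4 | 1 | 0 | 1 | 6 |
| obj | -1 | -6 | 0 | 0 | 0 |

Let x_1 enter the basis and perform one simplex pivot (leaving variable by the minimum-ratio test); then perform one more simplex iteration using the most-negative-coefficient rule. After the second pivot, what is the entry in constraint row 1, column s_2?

-3

Ratio test on column x_1 — row 1: entry 0 ≤ 0; row 2: 6/4 = 3/2. Minimum is 3/2 at row 2 (s_2 leaves); pivot element 4.
Divide row 2 by 4; eliminate column x_1 from the other rows.
Second iteration: most negative obj-row entry is -23/4 in column x_2, so x_2 enters.
Ratio test on column x_2 — row 1: 22/3 = 22/3; row 2: (3/2)/(1/4) = 6. Minimum is 6 at row 2 (x_1 leaves); pivot element 1/4.
Divide row 2 by 1/4; eliminate column x_2 from the other rows.
After both pivots, the entry at constraint row 1, column s_2 is -3.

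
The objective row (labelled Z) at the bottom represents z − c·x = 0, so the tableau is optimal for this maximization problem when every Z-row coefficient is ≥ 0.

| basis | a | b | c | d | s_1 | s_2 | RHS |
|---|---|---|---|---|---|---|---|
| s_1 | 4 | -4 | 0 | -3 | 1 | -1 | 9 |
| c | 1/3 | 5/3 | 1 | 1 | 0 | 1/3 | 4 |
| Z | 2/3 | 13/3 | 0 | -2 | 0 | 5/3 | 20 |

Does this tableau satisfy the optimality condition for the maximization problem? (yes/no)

no

The Z-row has a negative entry -2 in column d, so it is not optimal.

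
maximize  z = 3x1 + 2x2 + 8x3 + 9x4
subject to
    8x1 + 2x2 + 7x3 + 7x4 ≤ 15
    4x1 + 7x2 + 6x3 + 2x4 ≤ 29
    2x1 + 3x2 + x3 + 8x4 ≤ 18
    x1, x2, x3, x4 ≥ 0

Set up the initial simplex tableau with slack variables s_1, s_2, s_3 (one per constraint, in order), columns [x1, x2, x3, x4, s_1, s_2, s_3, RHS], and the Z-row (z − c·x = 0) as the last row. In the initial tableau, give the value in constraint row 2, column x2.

7

Constraint 2 has coefficient 7 on x2.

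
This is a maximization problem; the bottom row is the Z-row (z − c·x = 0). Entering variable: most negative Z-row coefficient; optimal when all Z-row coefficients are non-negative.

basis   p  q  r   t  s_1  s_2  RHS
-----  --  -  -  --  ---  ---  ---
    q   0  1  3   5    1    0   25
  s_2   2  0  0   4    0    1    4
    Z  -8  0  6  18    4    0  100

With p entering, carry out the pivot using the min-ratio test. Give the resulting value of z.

116

Ratio test on column p — row 1: entry 0 ≤ 0; row 2: 4/2 = 2. Minimum is 2 at row 2 (s_2 leaves); pivot element 2.
Pivot on row 2; the Z-row RHS becomes 100 − (-8)·2 = 116.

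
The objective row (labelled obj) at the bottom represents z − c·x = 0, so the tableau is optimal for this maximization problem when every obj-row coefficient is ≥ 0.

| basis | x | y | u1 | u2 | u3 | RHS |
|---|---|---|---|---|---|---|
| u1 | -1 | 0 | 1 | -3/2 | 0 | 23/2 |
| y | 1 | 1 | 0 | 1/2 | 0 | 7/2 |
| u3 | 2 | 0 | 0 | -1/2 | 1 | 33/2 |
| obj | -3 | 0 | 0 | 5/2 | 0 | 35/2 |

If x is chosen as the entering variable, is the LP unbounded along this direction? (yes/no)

no

Column x has positive entries in row(s) 2, 3, so the ratio test bounds it — not unbounded.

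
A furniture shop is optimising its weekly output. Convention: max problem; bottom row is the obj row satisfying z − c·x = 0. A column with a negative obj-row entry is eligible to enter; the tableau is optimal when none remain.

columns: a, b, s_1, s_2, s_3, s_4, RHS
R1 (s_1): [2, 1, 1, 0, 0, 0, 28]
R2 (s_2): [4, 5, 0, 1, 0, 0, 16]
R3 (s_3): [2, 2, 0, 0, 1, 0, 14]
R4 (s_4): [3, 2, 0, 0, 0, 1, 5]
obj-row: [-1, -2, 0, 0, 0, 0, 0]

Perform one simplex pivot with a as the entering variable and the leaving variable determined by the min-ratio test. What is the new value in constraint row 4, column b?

2/3

Ratio test on column a — row 1: 28/2 = 14; row 2: 16/4 = 4; row 3: 14/2 = 7; row 4: 5/3 = 5/3. Minimum is 5/3 at row 4 (s_4 leaves); pivot element 3.
Divide row 4 by 3; eliminate column a from the other rows.
In the new row 4, the b entry is the old entry divided by the pivot: 2/3 = 2/3.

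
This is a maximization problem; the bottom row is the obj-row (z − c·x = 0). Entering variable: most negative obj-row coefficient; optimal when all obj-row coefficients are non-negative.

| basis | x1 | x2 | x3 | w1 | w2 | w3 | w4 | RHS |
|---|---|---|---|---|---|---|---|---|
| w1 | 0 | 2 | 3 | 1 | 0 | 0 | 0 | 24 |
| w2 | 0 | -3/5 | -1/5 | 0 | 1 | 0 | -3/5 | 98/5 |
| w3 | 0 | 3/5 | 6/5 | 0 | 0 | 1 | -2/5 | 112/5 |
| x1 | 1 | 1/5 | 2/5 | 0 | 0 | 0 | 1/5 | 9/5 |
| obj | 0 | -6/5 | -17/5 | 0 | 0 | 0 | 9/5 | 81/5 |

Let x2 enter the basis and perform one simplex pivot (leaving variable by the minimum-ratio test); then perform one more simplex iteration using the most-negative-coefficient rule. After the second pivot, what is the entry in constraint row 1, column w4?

-3/2

Ratio test on column x2 — row 1: 24/2 = 12; row 2: entry -3/5 ≤ 0; row 3: (112/5)/(3/5) = 112/3; row 4: (9/5)/(1/5) = 9. Minimum is 9 at row 4 (x1 leaves); pivot element 1/5.
Divide row 4 by 1/5; eliminate column x2 from the other rows.
Second iteration: most negative obj-row entry is -1 in column x3, so x3 enters.
Ratio test on column x3 — row 1: entry -1 ≤ 0; row 2: 25/1 = 25; row 3: entry 0 ≤ 0; row 4: 9/2 = 9/2. Minimum is 9/2 at row 4 (x2 leaves); pivot element 2.
Divide row 4 by 2; eliminate column x3 from the other rows.
After both pivots, the entry at constraint row 1, column w4 is -3/2.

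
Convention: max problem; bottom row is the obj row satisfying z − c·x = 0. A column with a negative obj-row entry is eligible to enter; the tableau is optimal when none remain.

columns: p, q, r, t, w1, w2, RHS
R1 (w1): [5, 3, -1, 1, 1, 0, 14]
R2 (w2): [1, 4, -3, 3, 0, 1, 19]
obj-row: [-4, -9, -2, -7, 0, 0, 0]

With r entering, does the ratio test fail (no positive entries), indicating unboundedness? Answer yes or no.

yes

Every constraint-row entry in column r is ≤ 0, so increasing r is unbounded.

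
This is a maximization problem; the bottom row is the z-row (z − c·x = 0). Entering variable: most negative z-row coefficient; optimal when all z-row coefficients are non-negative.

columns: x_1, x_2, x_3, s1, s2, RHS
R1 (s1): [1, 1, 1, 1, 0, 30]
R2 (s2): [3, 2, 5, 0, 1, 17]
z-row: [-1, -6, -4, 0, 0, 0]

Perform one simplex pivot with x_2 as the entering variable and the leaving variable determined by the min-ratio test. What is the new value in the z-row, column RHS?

Ratio test on column x_2 — row 1: 30/1 = 30; row 2: 17/2 = 17/2. Minimum is 17/2 at row 2 (s2 leaves); pivot element 2.
Divide row 2 by 2; eliminate column x_2 from the other rows.
z-row update in column RHS: 0 − (-6)·(17/2) = 51.

51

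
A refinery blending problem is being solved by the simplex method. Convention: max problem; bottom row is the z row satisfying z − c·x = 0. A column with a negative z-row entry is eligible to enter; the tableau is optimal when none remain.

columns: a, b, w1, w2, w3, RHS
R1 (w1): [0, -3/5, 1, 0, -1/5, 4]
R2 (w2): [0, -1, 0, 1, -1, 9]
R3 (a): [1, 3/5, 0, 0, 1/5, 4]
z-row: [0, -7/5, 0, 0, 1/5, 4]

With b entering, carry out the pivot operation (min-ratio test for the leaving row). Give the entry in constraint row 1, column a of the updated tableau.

Ratio test on column b — row 1: entry -3/5 ≤ 0; row 2: entry -1 ≤ 0; row 3: 4/(3/5) = 20/3. Minimum is 20/3 at row 3 (a leaves); pivot element 3/5.
Divide row 3 by 3/5; eliminate column b from the other rows.
Row 1 update in column a: 0 − (-3/5)·(5/3) = 1.

1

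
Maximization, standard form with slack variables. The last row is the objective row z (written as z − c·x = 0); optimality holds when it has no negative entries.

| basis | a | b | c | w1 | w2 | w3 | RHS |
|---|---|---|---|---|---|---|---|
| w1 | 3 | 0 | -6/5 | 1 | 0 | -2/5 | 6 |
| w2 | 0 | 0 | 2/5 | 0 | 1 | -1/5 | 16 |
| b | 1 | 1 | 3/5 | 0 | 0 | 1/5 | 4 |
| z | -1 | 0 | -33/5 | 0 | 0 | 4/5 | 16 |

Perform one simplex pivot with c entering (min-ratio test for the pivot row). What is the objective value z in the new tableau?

60

Ratio test on column c — row 1: entry -6/5 ≤ 0; row 2: 16/(2/5) = 40; row 3: 4/(3/5) = 20/3. Minimum is 20/3 at row 3 (b leaves); pivot element 3/5.
Pivot on row 3; the z-row RHS becomes 16 − (-33/5)·(20/3) = 60.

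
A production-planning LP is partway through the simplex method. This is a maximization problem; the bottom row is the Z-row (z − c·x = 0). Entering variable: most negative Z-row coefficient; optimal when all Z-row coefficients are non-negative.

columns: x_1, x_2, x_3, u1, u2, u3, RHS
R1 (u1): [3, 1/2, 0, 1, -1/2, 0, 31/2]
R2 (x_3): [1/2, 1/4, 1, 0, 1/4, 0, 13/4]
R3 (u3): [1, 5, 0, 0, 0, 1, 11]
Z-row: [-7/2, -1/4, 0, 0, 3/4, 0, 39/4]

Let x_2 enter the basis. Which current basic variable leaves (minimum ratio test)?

u3

Column x_2 entries and ratios — u1: (31/2)/(1/2) = 31; x_3: (13/4)/(1/4) = 13; u3: 11/5 = 11/5.
Smallest ratio is 11/5 in the row of u3, so u3 leaves.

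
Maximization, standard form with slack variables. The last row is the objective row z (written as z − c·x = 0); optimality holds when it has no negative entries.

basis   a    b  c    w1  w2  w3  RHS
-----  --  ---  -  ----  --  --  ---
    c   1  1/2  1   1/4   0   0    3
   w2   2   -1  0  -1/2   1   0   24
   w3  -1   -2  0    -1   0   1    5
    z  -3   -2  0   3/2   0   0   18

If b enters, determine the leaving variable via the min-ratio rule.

c

Column b entries and ratios — c: 3/(1/2) = 6; w2: -1 ≤ 0, skip; w3: -2 ≤ 0, skip.
Smallest ratio is 6 in the row of c, so c leaves.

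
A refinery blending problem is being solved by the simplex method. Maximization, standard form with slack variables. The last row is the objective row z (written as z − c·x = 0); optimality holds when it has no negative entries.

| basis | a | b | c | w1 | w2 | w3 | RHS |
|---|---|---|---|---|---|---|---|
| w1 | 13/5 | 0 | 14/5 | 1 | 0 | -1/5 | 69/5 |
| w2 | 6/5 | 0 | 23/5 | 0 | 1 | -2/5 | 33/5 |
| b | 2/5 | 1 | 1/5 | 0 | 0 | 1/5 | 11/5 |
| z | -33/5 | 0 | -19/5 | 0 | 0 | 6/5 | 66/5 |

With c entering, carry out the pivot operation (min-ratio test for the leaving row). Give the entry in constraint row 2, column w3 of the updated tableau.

-2/23

Ratio test on column c — row 1: (69/5)/(14/5) = 69/14; row 2: (33/5)/(23/5) = 33/23; row 3: (11/5)/(1/5) = 11. Minimum is 33/23 at row 2 (w2 leaves); pivot element 23/5.
Divide row 2 by 23/5; eliminate column c from the other rows.
In the new row 2, the w3 entry is the old entry divided by the pivot: (-2/5)/(23/5) = -2/23.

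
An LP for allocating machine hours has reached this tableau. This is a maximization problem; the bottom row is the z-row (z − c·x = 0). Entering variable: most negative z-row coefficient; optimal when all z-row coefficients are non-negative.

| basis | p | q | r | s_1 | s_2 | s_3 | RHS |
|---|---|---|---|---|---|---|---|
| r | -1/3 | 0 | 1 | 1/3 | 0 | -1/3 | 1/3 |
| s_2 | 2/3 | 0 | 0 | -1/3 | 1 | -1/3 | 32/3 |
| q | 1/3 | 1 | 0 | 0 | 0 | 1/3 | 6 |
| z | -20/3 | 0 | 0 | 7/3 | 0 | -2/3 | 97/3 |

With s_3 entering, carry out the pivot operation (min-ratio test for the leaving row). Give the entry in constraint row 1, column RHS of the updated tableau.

19/3

Ratio test on column s_3 — row 1: entry -1/3 ≤ 0; row 2: entry -1/3 ≤ 0; row 3: 6/(1/3) = 18. Minimum is 18 at row 3 (q leaves); pivot element 1/3.
Divide row 3 by 1/3; eliminate column s_3 from the other rows.
Row 1 update in column RHS: 1/3 − (-1/3)·18 = 19/3.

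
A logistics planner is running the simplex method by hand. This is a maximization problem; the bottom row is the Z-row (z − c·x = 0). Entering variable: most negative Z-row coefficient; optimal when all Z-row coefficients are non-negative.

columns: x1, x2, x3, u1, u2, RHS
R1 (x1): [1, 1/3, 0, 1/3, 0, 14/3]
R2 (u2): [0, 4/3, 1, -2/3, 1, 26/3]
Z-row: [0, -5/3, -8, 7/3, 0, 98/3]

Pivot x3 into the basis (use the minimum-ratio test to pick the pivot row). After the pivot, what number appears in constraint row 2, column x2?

4/3

Ratio test on column x3 — row 1: entry 0 ≤ 0; row 2: (26/3)/1 = 26/3. Minimum is 26/3 at row 2 (u2 leaves); pivot element 1.
Divide row 2 by 1; eliminate column x3 from the other rows.
In the new row 2, the x2 entry is the old entry divided by the pivot: (4/3)/1 = 4/3.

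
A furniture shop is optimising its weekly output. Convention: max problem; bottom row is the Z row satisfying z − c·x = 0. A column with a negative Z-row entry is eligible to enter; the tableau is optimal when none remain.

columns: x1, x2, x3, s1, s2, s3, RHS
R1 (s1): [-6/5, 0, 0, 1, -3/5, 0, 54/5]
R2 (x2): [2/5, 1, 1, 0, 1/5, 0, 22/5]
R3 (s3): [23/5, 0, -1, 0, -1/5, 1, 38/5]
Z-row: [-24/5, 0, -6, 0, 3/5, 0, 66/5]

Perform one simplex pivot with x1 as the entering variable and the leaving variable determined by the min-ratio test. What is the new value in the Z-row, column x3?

-162/23

Ratio test on column x1 — row 1: entry -6/5 ≤ 0; row 2: (22/5)/(2/5) = 11; row 3: (38/5)/(23/5) = 38/23. Minimum is 38/23 at row 3 (s3 leaves); pivot element 23/5.
Divide row 3 by 23/5; eliminate column x1 from the other rows.
Z-row update in column x3: -6 − (-24/5)·(-5/23) = -162/23.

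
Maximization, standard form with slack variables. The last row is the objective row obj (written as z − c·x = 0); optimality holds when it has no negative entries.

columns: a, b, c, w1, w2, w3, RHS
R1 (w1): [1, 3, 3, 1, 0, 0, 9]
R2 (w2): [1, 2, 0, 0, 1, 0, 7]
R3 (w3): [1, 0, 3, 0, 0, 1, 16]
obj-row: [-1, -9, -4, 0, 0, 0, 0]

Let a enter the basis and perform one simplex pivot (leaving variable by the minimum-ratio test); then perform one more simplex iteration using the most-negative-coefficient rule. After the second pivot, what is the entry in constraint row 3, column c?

9

Ratio test on column a — row 1: 9/1 = 9; row 2: 7/1 = 7; row 3: 16/1 = 16. Minimum is 7 at row 2 (w2 leaves); pivot element 1.
Divide row 2 by 1; eliminate column a from the other rows.
Second iteration: most negative obj-row entry is -7 in column b, so b enters.
Ratio test on column b — row 1: 2/1 = 2; row 2: 7/2 = 7/2; row 3: entry -2 ≤ 0. Minimum is 2 at row 1 (w1 leaves); pivot element 1.
Divide row 1 by 1; eliminate column b from the other rows.
After both pivots, the entry at constraint row 3, column c is 9.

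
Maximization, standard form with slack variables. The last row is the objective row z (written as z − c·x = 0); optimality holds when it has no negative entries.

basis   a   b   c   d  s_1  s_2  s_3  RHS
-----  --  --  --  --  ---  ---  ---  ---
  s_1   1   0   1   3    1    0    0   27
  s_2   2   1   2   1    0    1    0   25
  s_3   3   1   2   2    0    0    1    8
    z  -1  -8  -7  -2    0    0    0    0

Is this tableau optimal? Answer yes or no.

no

The z-row has a negative entry -8 in column b, so it is not optimal.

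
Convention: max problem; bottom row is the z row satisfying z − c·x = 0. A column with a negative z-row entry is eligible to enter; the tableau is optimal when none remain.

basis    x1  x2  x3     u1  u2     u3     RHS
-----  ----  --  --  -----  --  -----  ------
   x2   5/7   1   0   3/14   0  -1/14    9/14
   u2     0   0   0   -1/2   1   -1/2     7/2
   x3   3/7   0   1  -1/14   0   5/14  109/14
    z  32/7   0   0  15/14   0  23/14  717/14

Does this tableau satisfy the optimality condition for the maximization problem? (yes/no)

Every z-row coefficient is ≥ 0, so the tableau is optimal.

yes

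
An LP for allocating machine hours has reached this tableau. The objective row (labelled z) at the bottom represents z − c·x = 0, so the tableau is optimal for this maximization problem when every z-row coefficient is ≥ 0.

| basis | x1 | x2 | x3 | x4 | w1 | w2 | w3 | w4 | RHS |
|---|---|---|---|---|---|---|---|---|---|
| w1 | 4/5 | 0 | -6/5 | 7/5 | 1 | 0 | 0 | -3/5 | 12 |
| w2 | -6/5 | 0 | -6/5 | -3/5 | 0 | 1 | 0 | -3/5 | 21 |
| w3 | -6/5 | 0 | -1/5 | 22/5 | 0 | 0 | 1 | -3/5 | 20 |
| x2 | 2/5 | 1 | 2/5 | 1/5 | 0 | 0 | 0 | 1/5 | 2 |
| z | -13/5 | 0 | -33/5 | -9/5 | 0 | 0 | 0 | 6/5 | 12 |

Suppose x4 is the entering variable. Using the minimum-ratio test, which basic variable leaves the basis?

w3

Column x4 entries and ratios — w1: 12/(7/5) = 60/7; w2: -3/5 ≤ 0, skip; w3: 20/(22/5) = 50/11; x2: 2/(1/5) = 10.
Smallest ratio is 50/11 in the row of w3, so w3 leaves.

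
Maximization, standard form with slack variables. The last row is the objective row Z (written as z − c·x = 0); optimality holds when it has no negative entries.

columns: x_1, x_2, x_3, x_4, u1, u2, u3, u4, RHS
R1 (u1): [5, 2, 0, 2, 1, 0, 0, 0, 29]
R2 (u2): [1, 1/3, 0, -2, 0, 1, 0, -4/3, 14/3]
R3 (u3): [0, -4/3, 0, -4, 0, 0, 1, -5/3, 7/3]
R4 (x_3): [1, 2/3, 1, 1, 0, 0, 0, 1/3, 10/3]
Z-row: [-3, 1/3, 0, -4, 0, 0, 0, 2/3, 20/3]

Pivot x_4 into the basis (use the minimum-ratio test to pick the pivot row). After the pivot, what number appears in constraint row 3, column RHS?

Ratio test on column x_4 — row 1: 29/2 = 29/2; row 2: entry -2 ≤ 0; row 3: entry -4 ≤ 0; row 4: (10/3)/1 = 10/3. Minimum is 10/3 at row 4 (x_3 leaves); pivot element 1.
Divide row 4 by 1; eliminate column x_4 from the other rows.
Row 3 update in column RHS: 7/3 − (-4)·(10/3) = 47/3.

47/3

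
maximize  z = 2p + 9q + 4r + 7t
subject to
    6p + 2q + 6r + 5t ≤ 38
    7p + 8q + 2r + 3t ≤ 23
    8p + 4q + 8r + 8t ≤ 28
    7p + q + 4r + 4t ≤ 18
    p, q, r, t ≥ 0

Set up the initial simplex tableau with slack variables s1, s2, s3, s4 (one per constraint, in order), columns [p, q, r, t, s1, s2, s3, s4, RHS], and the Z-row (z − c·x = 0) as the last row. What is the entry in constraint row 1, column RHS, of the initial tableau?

The RHS of constraint 1 is b_1 = 38.

38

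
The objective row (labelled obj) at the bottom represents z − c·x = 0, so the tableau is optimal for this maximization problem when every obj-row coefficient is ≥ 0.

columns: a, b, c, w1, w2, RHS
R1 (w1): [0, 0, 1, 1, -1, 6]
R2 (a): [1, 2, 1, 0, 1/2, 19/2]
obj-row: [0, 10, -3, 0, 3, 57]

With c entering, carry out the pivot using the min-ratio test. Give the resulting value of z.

75

Ratio test on column c — row 1: 6/1 = 6; row 2: (19/2)/1 = 19/2. Minimum is 6 at row 1 (w1 leaves); pivot element 1.
Pivot on row 1; the obj-row RHS becomes 57 − (-3)·6 = 75.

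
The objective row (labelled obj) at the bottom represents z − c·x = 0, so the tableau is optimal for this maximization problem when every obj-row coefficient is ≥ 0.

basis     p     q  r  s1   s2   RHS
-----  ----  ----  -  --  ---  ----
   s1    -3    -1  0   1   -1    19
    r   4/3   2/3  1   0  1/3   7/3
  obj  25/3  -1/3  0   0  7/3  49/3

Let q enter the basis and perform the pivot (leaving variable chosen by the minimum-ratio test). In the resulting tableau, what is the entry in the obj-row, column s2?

5/2

Ratio test on column q — row 1: entry -1 ≤ 0; row 2: (7/3)/(2/3) = 7/2. Minimum is 7/2 at row 2 (r leaves); pivot element 2/3.
Divide row 2 by 2/3; eliminate column q from the other rows.
obj-row update in column s2: 7/3 − (-1/3)·(1/2) = 5/2.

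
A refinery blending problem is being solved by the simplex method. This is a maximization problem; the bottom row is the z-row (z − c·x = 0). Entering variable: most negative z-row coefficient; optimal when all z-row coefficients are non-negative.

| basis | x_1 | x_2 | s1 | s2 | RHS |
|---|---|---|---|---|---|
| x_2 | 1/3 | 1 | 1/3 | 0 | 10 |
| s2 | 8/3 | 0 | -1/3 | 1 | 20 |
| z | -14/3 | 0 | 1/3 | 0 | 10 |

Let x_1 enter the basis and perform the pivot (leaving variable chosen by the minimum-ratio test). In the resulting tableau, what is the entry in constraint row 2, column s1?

Ratio test on column x_1 — row 1: 10/(1/3) = 30; row 2: 20/(8/3) = 15/2. Minimum is 15/2 at row 2 (s2 leaves); pivot element 8/3.
Divide row 2 by 8/3; eliminate column x_1 from the other rows.
In the new row 2, the s1 entry is the old entry divided by the pivot: (-1/3)/(8/3) = -1/8.

-1/8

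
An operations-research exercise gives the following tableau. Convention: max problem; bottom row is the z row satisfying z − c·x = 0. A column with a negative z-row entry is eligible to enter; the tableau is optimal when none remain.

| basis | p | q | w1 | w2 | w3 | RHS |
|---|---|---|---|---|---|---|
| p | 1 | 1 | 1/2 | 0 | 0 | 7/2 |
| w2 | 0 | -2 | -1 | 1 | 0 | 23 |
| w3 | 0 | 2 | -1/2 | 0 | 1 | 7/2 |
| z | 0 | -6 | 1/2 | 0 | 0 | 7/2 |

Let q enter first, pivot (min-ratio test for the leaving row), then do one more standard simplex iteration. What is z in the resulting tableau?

49/3

Ratio test on column q — row 1: (7/2)/1 = 7/2; row 2: entry -2 ≤ 0; row 3: (7/2)/2 = 7/4. Minimum is 7/4 at row 3 (w3 leaves); pivot element 2.
Pivot on row 3; the z-row RHS becomes 7/2 − (-6)·(7/4) = 14.
Next entering variable (most negative z-row entry -1): w1.
Ratio test on column w1 — row 1: (7/4)/(3/4) = 7/3; row 2: entry -3/2 ≤ 0; row 3: entry -1/4 ≤ 0. Minimum is 7/3 at row 1 (p leaves); pivot element 3/4.
After the second pivot the z-row RHS is 14 − (-1)·(7/3) = 49/3.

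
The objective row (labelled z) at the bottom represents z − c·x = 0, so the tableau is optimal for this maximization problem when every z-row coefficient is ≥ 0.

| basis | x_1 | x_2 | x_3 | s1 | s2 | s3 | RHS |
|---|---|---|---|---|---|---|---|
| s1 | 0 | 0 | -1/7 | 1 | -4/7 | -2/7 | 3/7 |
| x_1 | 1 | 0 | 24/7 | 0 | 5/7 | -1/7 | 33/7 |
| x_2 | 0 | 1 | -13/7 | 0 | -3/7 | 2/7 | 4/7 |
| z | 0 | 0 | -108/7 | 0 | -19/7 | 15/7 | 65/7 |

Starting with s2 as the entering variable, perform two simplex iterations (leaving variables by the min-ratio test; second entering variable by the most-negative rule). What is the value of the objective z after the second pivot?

61/2

Ratio test on column s2 — row 1: entry -4/7 ≤ 0; row 2: (33/7)/(5/7) = 33/5; row 3: entry -3/7 ≤ 0. Minimum is 33/5 at row 2 (x_1 leaves); pivot element 5/7.
Pivot on row 2; the z-row RHS becomes 65/7 − (-19/7)·(33/5) = 136/5.
Next entering variable (most negative z-row entry -12/5): x_3.
Ratio test on column x_3 — row 1: (21/5)/(13/5) = 21/13; row 2: (33/5)/(24/5) = 11/8; row 3: (17/5)/(1/5) = 17. Minimum is 11/8 at row 2 (s2 leaves); pivot element 24/5.
After the second pivot the z-row RHS is 136/5 − (-12/5)·(11/8) = 61/2.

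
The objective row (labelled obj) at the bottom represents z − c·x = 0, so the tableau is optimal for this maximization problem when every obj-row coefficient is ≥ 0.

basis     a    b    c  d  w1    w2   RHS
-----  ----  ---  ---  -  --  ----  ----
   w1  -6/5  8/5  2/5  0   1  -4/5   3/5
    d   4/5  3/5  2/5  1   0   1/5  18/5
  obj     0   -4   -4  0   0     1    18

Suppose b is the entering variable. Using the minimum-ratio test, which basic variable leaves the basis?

w1

Column b entries and ratios — w1: (3/5)/(8/5) = 3/8; d: (18/5)/(3/5) = 6.
Smallest ratio is 3/8 in the row of w1, so w1 leaves.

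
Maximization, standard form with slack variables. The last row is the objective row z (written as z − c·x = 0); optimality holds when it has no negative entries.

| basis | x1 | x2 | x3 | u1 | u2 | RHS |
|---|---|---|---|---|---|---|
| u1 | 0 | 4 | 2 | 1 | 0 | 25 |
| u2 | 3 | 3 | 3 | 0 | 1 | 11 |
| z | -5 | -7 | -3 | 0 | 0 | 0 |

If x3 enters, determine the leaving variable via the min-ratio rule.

u2

Column x3 entries and ratios — u1: 25/2 = 25/2; u2: 11/3 = 11/3.
Smallest ratio is 11/3 in the row of u2, so u2 leaves.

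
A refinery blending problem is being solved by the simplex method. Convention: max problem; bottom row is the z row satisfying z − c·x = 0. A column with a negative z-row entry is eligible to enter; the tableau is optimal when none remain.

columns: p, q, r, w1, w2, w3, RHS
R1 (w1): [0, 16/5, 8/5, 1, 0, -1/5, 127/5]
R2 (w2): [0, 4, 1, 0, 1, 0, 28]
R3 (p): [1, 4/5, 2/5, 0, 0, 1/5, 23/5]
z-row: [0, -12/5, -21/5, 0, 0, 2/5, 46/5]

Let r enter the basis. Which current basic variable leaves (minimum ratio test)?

Column r entries and ratios — w1: (127/5)/(8/5) = 127/8; w2: 28/1 = 28; p: (23/5)/(2/5) = 23/2.
Smallest ratio is 23/2 in the row of p, so p leaves.

p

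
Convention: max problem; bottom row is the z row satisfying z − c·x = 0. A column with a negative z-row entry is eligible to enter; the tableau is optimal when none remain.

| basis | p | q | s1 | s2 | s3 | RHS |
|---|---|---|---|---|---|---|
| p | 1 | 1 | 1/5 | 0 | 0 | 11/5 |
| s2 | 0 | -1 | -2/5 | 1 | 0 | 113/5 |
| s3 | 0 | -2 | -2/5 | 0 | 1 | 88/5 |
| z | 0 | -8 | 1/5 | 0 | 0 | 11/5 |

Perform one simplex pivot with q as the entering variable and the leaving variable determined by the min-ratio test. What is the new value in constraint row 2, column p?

1

Ratio test on column q — row 1: (11/5)/1 = 11/5; row 2: entry -1 ≤ 0; row 3: entry -2 ≤ 0. Minimum is 11/5 at row 1 (p leaves); pivot element 1.
Divide row 1 by 1; eliminate column q from the other rows.
Row 2 update in column p: 0 − (-1)·1 = 1.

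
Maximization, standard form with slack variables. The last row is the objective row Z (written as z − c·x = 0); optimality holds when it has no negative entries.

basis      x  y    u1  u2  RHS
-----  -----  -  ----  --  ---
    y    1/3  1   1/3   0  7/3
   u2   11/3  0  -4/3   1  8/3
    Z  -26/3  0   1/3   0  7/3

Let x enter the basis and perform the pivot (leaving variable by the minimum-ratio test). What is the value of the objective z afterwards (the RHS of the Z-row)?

95/11

Ratio test on column x — row 1: (7/3)/(1/3) = 7; row 2: (8/3)/(11/3) = 8/11. Minimum is 8/11 at row 2 (u2 leaves); pivot element 11/3.
Pivot on row 2; the Z-row RHS becomes 7/3 − (-26/3)·(8/11) = 95/11.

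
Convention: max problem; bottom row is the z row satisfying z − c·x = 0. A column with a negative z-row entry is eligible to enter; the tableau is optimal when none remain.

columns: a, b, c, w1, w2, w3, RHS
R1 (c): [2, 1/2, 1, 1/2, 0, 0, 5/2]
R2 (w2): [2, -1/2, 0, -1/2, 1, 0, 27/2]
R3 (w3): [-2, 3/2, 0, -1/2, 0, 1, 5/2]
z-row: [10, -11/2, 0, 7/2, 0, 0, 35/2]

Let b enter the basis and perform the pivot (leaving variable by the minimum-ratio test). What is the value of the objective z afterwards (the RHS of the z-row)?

Ratio test on column b — row 1: (5/2)/(1/2) = 5; row 2: entry -1/2 ≤ 0; row 3: (5/2)/(3/2) = 5/3. Minimum is 5/3 at row 3 (w3 leaves); pivot element 3/2.
Pivot on row 3; the z-row RHS becomes 35/2 − (-11/2)·(5/3) = 80/3.

80/3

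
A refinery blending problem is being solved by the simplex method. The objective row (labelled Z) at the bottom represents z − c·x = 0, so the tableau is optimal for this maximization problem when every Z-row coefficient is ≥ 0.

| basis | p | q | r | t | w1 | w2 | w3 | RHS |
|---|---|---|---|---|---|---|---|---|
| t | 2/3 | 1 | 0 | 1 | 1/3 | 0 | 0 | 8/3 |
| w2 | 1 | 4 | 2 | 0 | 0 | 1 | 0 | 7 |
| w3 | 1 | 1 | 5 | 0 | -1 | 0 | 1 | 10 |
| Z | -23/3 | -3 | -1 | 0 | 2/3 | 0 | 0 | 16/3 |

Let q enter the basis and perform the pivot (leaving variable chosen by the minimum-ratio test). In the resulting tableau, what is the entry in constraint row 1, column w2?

Ratio test on column q — row 1: (8/3)/1 = 8/3; row 2: 7/4 = 7/4; row 3: 10/1 = 10. Minimum is 7/4 at row 2 (w2 leaves); pivot element 4.
Divide row 2 by 4; eliminate column q from the other rows.
Row 1 update in column w2: 0 − 1·(1/4) = -1/4.

-1/4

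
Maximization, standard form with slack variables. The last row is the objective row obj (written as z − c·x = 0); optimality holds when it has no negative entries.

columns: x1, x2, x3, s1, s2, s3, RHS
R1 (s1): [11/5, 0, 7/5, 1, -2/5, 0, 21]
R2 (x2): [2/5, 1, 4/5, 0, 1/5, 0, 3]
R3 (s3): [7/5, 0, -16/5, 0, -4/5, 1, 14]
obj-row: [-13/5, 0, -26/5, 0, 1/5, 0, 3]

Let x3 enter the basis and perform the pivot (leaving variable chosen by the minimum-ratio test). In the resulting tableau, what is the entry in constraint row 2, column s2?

Ratio test on column x3 — row 1: 21/(7/5) = 15; row 2: 3/(4/5) = 15/4; row 3: entry -16/5 ≤ 0. Minimum is 15/4 at row 2 (x2 leaves); pivot element 4/5.
Divide row 2 by 4/5; eliminate column x3 from the other rows.
In the new row 2, the s2 entry is the old entry divided by the pivot: (1/5)/(4/5) = 1/4.

1/4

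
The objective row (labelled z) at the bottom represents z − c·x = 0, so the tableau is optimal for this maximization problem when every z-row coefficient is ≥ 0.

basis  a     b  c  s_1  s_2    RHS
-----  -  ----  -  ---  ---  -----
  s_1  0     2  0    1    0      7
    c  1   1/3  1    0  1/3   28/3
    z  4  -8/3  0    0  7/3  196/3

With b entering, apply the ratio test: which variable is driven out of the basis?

Column b entries and ratios — s_1: 7/2 = 7/2; c: (28/3)/(1/3) = 28.
Smallest ratio is 7/2 in the row of s_1, so s_1 leaves.

s_1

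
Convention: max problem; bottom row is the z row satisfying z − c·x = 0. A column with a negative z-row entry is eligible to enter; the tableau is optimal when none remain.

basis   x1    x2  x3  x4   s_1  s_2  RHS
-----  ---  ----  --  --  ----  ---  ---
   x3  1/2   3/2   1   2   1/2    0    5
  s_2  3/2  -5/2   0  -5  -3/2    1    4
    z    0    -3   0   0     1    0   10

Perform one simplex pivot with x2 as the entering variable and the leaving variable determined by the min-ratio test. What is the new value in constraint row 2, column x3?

Ratio test on column x2 — row 1: 5/(3/2) = 10/3; row 2: entry -5/2 ≤ 0. Minimum is 10/3 at row 1 (x3 leaves); pivot element 3/2.
Divide row 1 by 3/2; eliminate column x2 from the other rows.
Row 2 update in column x3: 0 − (-5/2)·(2/3) = 5/3.

5/3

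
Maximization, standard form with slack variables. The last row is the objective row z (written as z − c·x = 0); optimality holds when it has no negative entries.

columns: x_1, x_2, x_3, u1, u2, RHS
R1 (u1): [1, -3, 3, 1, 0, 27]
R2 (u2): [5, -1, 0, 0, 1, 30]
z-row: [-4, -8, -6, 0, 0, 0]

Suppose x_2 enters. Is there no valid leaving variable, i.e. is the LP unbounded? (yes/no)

yes

Every constraint-row entry in column x_2 is ≤ 0, so increasing x_2 is unbounded.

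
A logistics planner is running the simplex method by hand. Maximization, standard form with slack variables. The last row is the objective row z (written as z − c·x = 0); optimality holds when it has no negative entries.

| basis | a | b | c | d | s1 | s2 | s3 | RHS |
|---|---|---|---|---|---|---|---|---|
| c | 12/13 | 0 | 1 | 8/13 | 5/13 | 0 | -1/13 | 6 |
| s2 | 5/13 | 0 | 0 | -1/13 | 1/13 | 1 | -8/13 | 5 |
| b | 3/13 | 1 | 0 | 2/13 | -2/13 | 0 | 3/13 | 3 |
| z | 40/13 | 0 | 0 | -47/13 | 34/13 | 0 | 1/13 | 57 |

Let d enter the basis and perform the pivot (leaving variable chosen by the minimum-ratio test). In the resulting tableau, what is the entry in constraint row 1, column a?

3/2

Ratio test on column d — row 1: 6/(8/13) = 39/4; row 2: entry -1/13 ≤ 0; row 3: 3/(2/13) = 39/2. Minimum is 39/4 at row 1 (c leaves); pivot element 8/13.
Divide row 1 by 8/13; eliminate column d from the other rows.
In the new row 1, the a entry is the old entry divided by the pivot: (12/13)/(8/13) = 3/2.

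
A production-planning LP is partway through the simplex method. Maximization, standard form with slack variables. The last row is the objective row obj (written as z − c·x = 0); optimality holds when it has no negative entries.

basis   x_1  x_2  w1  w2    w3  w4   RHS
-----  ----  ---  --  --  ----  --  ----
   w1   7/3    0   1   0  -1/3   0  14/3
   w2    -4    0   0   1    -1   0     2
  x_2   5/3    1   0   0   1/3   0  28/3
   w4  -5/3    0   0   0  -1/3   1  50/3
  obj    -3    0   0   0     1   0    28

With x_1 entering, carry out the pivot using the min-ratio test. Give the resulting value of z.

Ratio test on column x_1 — row 1: (14/3)/(7/3) = 2; row 2: entry -4 ≤ 0; row 3: (28/3)/(5/3) = 28/5; row 4: entry -5/3 ≤ 0. Minimum is 2 at row 1 (w1 leaves); pivot element 7/3.
Pivot on row 1; the obj-row RHS becomes 28 − (-3)·2 = 34.

34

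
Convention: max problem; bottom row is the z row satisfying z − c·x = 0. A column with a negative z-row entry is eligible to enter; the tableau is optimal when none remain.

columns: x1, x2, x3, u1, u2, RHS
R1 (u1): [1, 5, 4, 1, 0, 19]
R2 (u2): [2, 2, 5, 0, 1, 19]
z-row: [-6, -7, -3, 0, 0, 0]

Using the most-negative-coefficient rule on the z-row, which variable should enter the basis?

x2

Negative z-row entries: x1: -6, x2: -7, x3: -3.
The most negative is -7 in column x2, so x2 enters.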